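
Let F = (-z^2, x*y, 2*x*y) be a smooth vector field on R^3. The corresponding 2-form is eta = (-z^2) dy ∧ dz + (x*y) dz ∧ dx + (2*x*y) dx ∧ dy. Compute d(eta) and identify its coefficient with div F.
d(eta) = (x) dx ∧ dy ∧ dz; div F = x

For a 2-form in R^3 of the form above, applying d gives a 3-form with coefficient ∂P/∂x + ∂Q/∂y + ∂R/∂z:
  ∂P/∂x = 0
  ∂Q/∂y = x
  ∂R/∂z = 0
Sum = x, which is exactly div F.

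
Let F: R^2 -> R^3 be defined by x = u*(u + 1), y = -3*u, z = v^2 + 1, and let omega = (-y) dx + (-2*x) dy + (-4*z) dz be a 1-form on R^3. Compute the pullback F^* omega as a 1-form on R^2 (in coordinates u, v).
F^* omega = (3*u*(4*u + 3)) du + (8*v*(-v^2 - 1)) dv

Using F^*(f dg) = (f ∘ F) d(g ∘ F), substitute each coordinate x_i by F_i(u, v) in f_i, and replace dx_i by d F_i = (∂F_i/∂u) du + (∂F_i/∂v) dv.
  For the x component: f_1(F) = 3*u; d F_1 = (2*u + 1) du + (0) dv
  For the y component: f_2(F) = 2*u*(-u - 1); d F_2 = (-3) du + (0) dv
  For the z component: f_3(F) = -4*v^2 - 4; d F_3 = (0) du + (2*v) dv
Combining and collecting du, dv coefficients:
  coeff of du: 3*u*(4*u + 3)
  coeff of dv: 8*v*(-v^2 - 1)
F^* omega = (3*u*(4*u + 3)) du + (8*v*(-v^2 - 1)) dv.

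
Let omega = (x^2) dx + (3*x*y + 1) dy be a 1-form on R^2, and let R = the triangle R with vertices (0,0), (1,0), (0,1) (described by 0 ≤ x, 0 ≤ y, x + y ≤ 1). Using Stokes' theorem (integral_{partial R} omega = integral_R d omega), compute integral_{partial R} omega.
integral_(partial R) omega = 1/2

Stokes: integral_partial_R omega = integral_R d omega with d omega = (∂Q/∂x - ∂P/∂y) dx ∧ dy.
  ∂Q/∂x = 3*y
  ∂P/∂y = 0
  integrand = ∂Q/∂x - ∂P/∂y = 3*y.
Integrating over R: integral_0^1 integral_0^{1-x} (3*y) dy dx = 1/2.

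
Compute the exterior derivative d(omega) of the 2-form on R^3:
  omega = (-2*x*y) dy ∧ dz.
d(omega) = (-2*y) dx ∧ dy ∧ dz

For a 2-form omega = sum_{i<j} g_{ij} dx_i ∧ dx_j, the exterior derivative is
  d(omega) = sum_{i<j} d(g_{ij}) ∧ dx_i ∧ dx_j = sum_{i<j, k} (∂g_{ij}/∂x_k) dx_k ∧ dx_i ∧ dx_j.
Expand each term, using dx_k ∧ dx_i ∧ dx_j = sgn(permutation) dx_{(a)} ∧ dx_{(b)} ∧ dx_{(c)} with (a < b < c) sorted:
  d(-2*x*y) includes (∂/∂x)(-2*x*y) dx = (-2*y) dx, which multiplied by dy ∧ dz gives (-2*y) dx ∧ dy ∧ dz
Collecting like 3-forms: d(omega) = (-2*y) dx ∧ dy ∧ dz.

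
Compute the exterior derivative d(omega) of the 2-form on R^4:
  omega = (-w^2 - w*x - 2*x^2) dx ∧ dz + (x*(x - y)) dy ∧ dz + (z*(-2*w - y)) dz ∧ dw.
d(omega) = (-2*w - x) dx ∧ dz ∧ dw + (2*x - y) dx ∧ dy ∧ dz + (-z) dy ∧ dz ∧ dw

For a 2-form omega = sum_{i<j} g_{ij} dx_i ∧ dx_j, the exterior derivative is
  d(omega) = sum_{i<j} d(g_{ij}) ∧ dx_i ∧ dx_j = sum_{i<j, k} (∂g_{ij}/∂x_k) dx_k ∧ dx_i ∧ dx_j.
Expand each term, using dx_k ∧ dx_i ∧ dx_j = sgn(permutation) dx_{(a)} ∧ dx_{(b)} ∧ dx_{(c)} with (a < b < c) sorted:
  d(-w^2 - w*x - 2*x^2) includes (∂/∂w)(-w^2 - w*x - 2*x^2) dw = (-2*w - x) dw, which multiplied by dx ∧ dz gives (-2*w - x) dx ∧ dz ∧ dw
  d(x*(x - y)) includes (∂/∂x)(x*(x - y)) dx = (2*x - y) dx, which multiplied by dy ∧ dz gives (2*x - y) dx ∧ dy ∧ dz
  d(z*(-2*w - y)) includes (∂/∂y)(z*(-2*w - y)) dy = (-z) dy, which multiplied by dz ∧ dw gives (-z) dy ∧ dz ∧ dw
Collecting like 3-forms: d(omega) = (-2*w - x) dx ∧ dz ∧ dw + (2*x - y) dx ∧ dy ∧ dz + (-z) dy ∧ dz ∧ dw.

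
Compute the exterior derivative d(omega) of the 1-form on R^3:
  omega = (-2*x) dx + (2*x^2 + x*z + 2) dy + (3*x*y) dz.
d(omega) = (4*x + z) dx ∧ dy + (3*y) dx ∧ dz + (2*x) dy ∧ dz

For a 1-form omega = sum_i f_i dx_i, the exterior derivative is
  d(omega) = sum_{i < j} (∂f_j/∂x_i - ∂f_i/∂x_j) dx_i ∧ dx_j.
  coefficient of dx ∧ dy: ∂f_2/∂x - ∂f_1/∂y = ∂(2*x^2 + x*z + 2)/∂x - ∂(-2*x)/∂y = 4*x + z
  coefficient of dx ∧ dz: ∂f_3/∂x - ∂f_1/∂z = ∂(3*x*y)/∂x - ∂(-2*x)/∂z = 3*y
  coefficient of dy ∧ dz: ∂f_3/∂y - ∂f_2/∂z = ∂(3*x*y)/∂y - ∂(2*x^2 + x*z + 2)/∂z = 2*x
Assembling: d(omega) = (4*x + z) dx ∧ dy + (3*y) dx ∧ dz + (2*x) dy ∧ dz.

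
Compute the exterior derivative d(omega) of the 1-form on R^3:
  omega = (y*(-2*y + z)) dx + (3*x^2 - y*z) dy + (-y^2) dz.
d(omega) = (6*x + 4*y - z) dx ∧ dy + (-y) dx ∧ dz + (-y) dy ∧ dz

For a 1-form omega = sum_i f_i dx_i, the exterior derivative is
  d(omega) = sum_{i < j} (∂f_j/∂x_i - ∂f_i/∂x_j) dx_i ∧ dx_j.
  coefficient of dx ∧ dy: ∂f_2/∂x - ∂f_1/∂y = ∂(3*x^2 - y*z)/∂x - ∂(y*(-2*y + z))/∂y = 6*x + 4*y - z
  coefficient of dx ∧ dz: ∂f_3/∂x - ∂f_1/∂z = ∂(-y^2)/∂x - ∂(y*(-2*y + z))/∂z = -y
  coefficient of dy ∧ dz: ∂f_3/∂y - ∂f_2/∂z = ∂(-y^2)/∂y - ∂(3*x^2 - y*z)/∂z = -y
Assembling: d(omega) = (6*x + 4*y - z) dx ∧ dy + (-y) dx ∧ dz + (-y) dy ∧ dz.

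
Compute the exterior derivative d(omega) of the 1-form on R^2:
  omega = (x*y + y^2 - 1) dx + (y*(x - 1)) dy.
d(omega) = (-x - y) dx ∧ dy

For a 1-form omega = sum_i f_i dx_i, the exterior derivative is
  d(omega) = sum_{i < j} (∂f_j/∂x_i - ∂f_i/∂x_j) dx_i ∧ dx_j.
  coefficient of dx ∧ dy: ∂f_2/∂x - ∂f_1/∂y = ∂(y*(x - 1))/∂x - ∂(x*y + y^2 - 1)/∂y = -x - y
Assembling: d(omega) = (-x - y) dx ∧ dy.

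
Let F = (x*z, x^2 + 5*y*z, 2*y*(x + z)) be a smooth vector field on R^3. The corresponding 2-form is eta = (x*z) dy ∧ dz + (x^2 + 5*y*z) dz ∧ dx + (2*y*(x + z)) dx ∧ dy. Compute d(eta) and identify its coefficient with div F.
d(eta) = (2*y + 6*z) dx ∧ dy ∧ dz; div F = 2*y + 6*z

For a 2-form in R^3 of the form above, applying d gives a 3-form with coefficient ∂P/∂x + ∂Q/∂y + ∂R/∂z:
  ∂P/∂x = z
  ∂Q/∂y = 5*z
  ∂R/∂z = 2*y
Sum = 2*y + 6*z, which is exactly div F.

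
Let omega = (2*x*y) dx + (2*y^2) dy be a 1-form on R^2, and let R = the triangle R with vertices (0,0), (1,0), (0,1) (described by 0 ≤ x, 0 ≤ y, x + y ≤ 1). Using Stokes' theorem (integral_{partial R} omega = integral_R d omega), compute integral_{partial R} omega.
integral_(partial R) omega = -1/3

Stokes: integral_partial_R omega = integral_R d omega with d omega = (∂Q/∂x - ∂P/∂y) dx ∧ dy.
  ∂Q/∂x = 0
  ∂P/∂y = 2*x
  integrand = ∂Q/∂x - ∂P/∂y = -2*x.
Integrating over R: integral_0^1 integral_0^{1-x} (-2*x) dy dx = -1/3.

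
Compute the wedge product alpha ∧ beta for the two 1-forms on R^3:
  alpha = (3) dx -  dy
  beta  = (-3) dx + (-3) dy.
alpha ∧ beta = (-12) dx ∧ dy

Distribute the wedge, using dx_i ∧ dx_j = -dx_j ∧ dx_i and dx_i ∧ dx_i = 0. For each pair (i, j) with i < j, the coefficient of dx_i ∧ dx_j in alpha ∧ beta is (alpha_i * beta_j - alpha_j * beta_i). Collecting: alpha ∧ beta = (-12) dx ∧ dy.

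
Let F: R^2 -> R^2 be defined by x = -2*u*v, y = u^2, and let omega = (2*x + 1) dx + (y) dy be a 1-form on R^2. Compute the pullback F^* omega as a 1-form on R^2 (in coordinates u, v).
F^* omega = (2*u^3 + 8*u*v^2 - 2*v) du + (2*u*(4*u*v - 1)) dv

Using F^*(f dg) = (f ∘ F) d(g ∘ F), substitute each coordinate x_i by F_i(u, v) in f_i, and replace dx_i by d F_i = (∂F_i/∂u) du + (∂F_i/∂v) dv.
  For the x component: f_1(F) = -4*u*v + 1; d F_1 = (-2*v) du + (-2*u) dv
  For the y component: f_2(F) = u^2; d F_2 = (2*u) du + (0) dv
Combining and collecting du, dv coefficients:
  coeff of du: 2*u^3 + 8*u*v^2 - 2*v
  coeff of dv: 2*u*(4*u*v - 1)
F^* omega = (2*u^3 + 8*u*v^2 - 2*v) du + (2*u*(4*u*v - 1)) dv.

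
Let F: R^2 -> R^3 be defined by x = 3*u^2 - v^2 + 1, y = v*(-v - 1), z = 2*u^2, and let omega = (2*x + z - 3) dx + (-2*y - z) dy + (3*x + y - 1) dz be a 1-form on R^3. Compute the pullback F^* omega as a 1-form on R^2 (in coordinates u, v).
F^* omega = (2*u*(42*u^2 - 14*v^2 - 2*v + 1)) du + (-12*u^2*v + 2*u^2 - 6*v^2) dv

Using F^*(f dg) = (f ∘ F) d(g ∘ F), substitute each coordinate x_i by F_i(u, v) in f_i, and replace dx_i by d F_i = (∂F_i/∂u) du + (∂F_i/∂v) dv.
  For the x component: f_1(F) = 8*u^2 - 2*v^2 - 1; d F_1 = (6*u) du + (-2*v) dv
  For the y component: f_2(F) = -2*u^2 + 2*v^2 + 2*v; d F_2 = (0) du + (-2*v - 1) dv
  For the z component: f_3(F) = 9*u^2 - 4*v^2 - v + 2; d F_3 = (4*u) du + (0) dv
Combining and collecting du, dv coefficients:
  coeff of du: 2*u*(42*u^2 - 14*v^2 - 2*v + 1)
  coeff of dv: -12*u^2*v + 2*u^2 - 6*v^2
F^* omega = (2*u*(42*u^2 - 14*v^2 - 2*v + 1)) du + (-12*u^2*v + 2*u^2 - 6*v^2) dv.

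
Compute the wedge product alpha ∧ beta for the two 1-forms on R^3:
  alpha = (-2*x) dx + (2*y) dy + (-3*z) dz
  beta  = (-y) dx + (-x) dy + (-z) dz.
alpha ∧ beta = (2*x^2 + 2*y^2) dx ∧ dy + (z*(2*x - 3*y)) dx ∧ dz + (-z*(3*x + 2*y)) dy ∧ dz

Distribute the wedge, using dx_i ∧ dx_j = -dx_j ∧ dx_i and dx_i ∧ dx_i = 0. For each pair (i, j) with i < j, the coefficient of dx_i ∧ dx_j in alpha ∧ beta is (alpha_i * beta_j - alpha_j * beta_i). Collecting: alpha ∧ beta = (2*x^2 + 2*y^2) dx ∧ dy + (z*(2*x - 3*y)) dx ∧ dz + (-z*(3*x + 2*y)) dy ∧ dz.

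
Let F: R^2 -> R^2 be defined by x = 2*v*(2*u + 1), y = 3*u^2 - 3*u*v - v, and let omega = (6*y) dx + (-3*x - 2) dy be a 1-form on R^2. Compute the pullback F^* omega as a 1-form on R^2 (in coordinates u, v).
F^* omega = (-36*u*v^2 - 36*u*v - 12*u - 6*v^2 + 6*v) du + (72*u^3 - 36*u^2*v + 36*u^2 - 30*u*v + 6*u - 6*v + 2) dv

Using F^*(f dg) = (f ∘ F) d(g ∘ F), substitute each coordinate x_i by F_i(u, v) in f_i, and replace dx_i by d F_i = (∂F_i/∂u) du + (∂F_i/∂v) dv.
  For the x component: f_1(F) = 18*u^2 - 18*u*v - 6*v; d F_1 = (4*v) du + (4*u + 2) dv
  For the y component: f_2(F) = -12*u*v - 6*v - 2; d F_2 = (6*u - 3*v) du + (-3*u - 1) dv
Combining and collecting du, dv coefficients:
  coeff of du: -36*u*v^2 - 36*u*v - 12*u - 6*v^2 + 6*v
  coeff of dv: 72*u^3 - 36*u^2*v + 36*u^2 - 30*u*v + 6*u - 6*v + 2
F^* omega = (-36*u*v^2 - 36*u*v - 12*u - 6*v^2 + 6*v) du + (72*u^3 - 36*u^2*v + 36*u^2 - 30*u*v + 6*u - 6*v + 2) dv.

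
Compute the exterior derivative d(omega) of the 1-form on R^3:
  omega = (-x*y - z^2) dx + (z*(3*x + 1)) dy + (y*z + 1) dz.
d(omega) = (x + 3*z) dx ∧ dy + (2*z) dx ∧ dz + (-3*x + z - 1) dy ∧ dz

For a 1-form omega = sum_i f_i dx_i, the exterior derivative is
  d(omega) = sum_{i < j} (∂f_j/∂x_i - ∂f_i/∂x_j) dx_i ∧ dx_j.
  coefficient of dx ∧ dy: ∂f_2/∂x - ∂f_1/∂y = ∂(z*(3*x + 1))/∂x - ∂(-x*y - z^2)/∂y = x + 3*z
  coefficient of dx ∧ dz: ∂f_3/∂x - ∂f_1/∂z = ∂(y*z + 1)/∂x - ∂(-x*y - z^2)/∂z = 2*z
  coefficient of dy ∧ dz: ∂f_3/∂y - ∂f_2/∂z = ∂(y*z + 1)/∂y - ∂(z*(3*x + 1))/∂z = -3*x + z - 1
Assembling: d(omega) = (x + 3*z) dx ∧ dy + (2*z) dx ∧ dz + (-3*x + z - 1) dy ∧ dz.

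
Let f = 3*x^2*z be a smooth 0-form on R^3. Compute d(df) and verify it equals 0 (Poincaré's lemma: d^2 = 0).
d(df) = 0

Step 1: df = sum_i (∂f/∂x_i) dx_i = (6*x*z) dx + (0) dy + (3*x^2) dz.
Step 2: Apply d again. Using the 1-form formula, the coefficient of dx ∧ dy in d(df) is ∂^2 f/∂x ∂y - ∂^2 f/∂y ∂x = (0) - (0) = 0 (equality of mixed partials for smooth f).
Similarly for dx ∧ dz and dy ∧ dz — all coefficients vanish. So d(df) = 0.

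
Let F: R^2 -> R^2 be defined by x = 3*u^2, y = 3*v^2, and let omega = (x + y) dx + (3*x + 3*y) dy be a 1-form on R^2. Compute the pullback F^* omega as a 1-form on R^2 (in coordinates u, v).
F^* omega = (18*u*(u^2 + v^2)) du + (54*v*(u^2 + v^2)) dv

Using F^*(f dg) = (f ∘ F) d(g ∘ F), substitute each coordinate x_i by F_i(u, v) in f_i, and replace dx_i by d F_i = (∂F_i/∂u) du + (∂F_i/∂v) dv.
  For the x component: f_1(F) = 3*u^2 + 3*v^2; d F_1 = (6*u) du + (0) dv
  For the y component: f_2(F) = 9*u^2 + 9*v^2; d F_2 = (0) du + (6*v) dv
Combining and collecting du, dv coefficients:
  coeff of du: 18*u*(u^2 + v^2)
  coeff of dv: 54*v*(u^2 + v^2)
F^* omega = (18*u*(u^2 + v^2)) du + (54*v*(u^2 + v^2)) dv.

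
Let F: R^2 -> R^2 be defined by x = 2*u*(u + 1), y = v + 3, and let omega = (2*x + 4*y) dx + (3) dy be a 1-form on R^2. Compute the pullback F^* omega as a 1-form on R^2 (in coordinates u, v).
F^* omega = (16*u^3 + 24*u^2 + 16*u*v + 56*u + 8*v + 24) du + (3) dv

Using F^*(f dg) = (f ∘ F) d(g ∘ F), substitute each coordinate x_i by F_i(u, v) in f_i, and replace dx_i by d F_i = (∂F_i/∂u) du + (∂F_i/∂v) dv.
  For the x component: f_1(F) = 4*u^2 + 4*u + 4*v + 12; d F_1 = (4*u + 2) du + (0) dv
  For the y component: f_2(F) = 3; d F_2 = (0) du + (1) dv
Combining and collecting du, dv coefficients:
  coeff of du: 16*u^3 + 24*u^2 + 16*u*v + 56*u + 8*v + 24
  coeff of dv: 3
F^* omega = (16*u^3 + 24*u^2 + 16*u*v + 56*u + 8*v + 24) du + (3) dv.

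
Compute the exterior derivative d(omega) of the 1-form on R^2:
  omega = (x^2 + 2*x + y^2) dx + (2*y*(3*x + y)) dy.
d(omega) = (4*y) dx ∧ dy

For a 1-form omega = sum_i f_i dx_i, the exterior derivative is
  d(omega) = sum_{i < j} (∂f_j/∂x_i - ∂f_i/∂x_j) dx_i ∧ dx_j.
  coefficient of dx ∧ dy: ∂f_2/∂x - ∂f_1/∂y = ∂(2*y*(3*x + y))/∂x - ∂(x^2 + 2*x + y^2)/∂y = 4*y
Assembling: d(omega) = (4*y) dx ∧ dy.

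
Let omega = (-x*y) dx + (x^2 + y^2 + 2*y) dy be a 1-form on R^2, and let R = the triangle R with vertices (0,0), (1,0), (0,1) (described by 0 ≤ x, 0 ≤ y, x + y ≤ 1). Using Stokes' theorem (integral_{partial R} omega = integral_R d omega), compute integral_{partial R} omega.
integral_(partial R) omega = 1/2

Stokes: integral_partial_R omega = integral_R d omega with d omega = (∂Q/∂x - ∂P/∂y) dx ∧ dy.
  ∂Q/∂x = 2*x
  ∂P/∂y = -x
  integrand = ∂Q/∂x - ∂P/∂y = 3*x.
Integrating over R: integral_0^1 integral_0^{1-x} (3*x) dy dx = 1/2.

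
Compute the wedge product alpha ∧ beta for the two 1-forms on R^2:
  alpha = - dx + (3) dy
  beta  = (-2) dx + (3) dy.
alpha ∧ beta = (3) dx ∧ dy

Distribute the wedge, using dx_i ∧ dx_j = -dx_j ∧ dx_i and dx_i ∧ dx_i = 0. For each pair (i, j) with i < j, the coefficient of dx_i ∧ dx_j in alpha ∧ beta is (alpha_i * beta_j - alpha_j * beta_i). Collecting: alpha ∧ beta = (3) dx ∧ dy.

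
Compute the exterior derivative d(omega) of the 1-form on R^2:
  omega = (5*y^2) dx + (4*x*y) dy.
d(omega) = (-6*y) dx ∧ dy

For a 1-form omega = sum_i f_i dx_i, the exterior derivative is
  d(omega) = sum_{i < j} (∂f_j/∂x_i - ∂f_i/∂x_j) dx_i ∧ dx_j.
  coefficient of dx ∧ dy: ∂f_2/∂x - ∂f_1/∂y = ∂(4*x*y)/∂x - ∂(5*y^2)/∂y = -6*y
Assembling: d(omega) = (-6*y) dx ∧ dy.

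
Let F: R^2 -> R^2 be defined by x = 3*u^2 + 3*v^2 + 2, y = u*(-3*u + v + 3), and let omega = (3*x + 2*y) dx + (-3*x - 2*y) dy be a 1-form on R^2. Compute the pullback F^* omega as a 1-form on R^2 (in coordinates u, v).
F^* omega = (36*u^3 + 21*u^2*v + 63*u^2 + 106*u*v^2 - 12*u*v + 54*u - 9*v^3 - 27*v^2 - 6*v - 18) du + (-3*u^3 + 16*u^2*v - 6*u^2 + 3*u*v^2 + 36*u*v - 6*u + 54*v^3 + 36*v) dv

Using F^*(f dg) = (f ∘ F) d(g ∘ F), substitute each coordinate x_i by F_i(u, v) in f_i, and replace dx_i by d F_i = (∂F_i/∂u) du + (∂F_i/∂v) dv.
  For the x component: f_1(F) = 3*u^2 + 2*u*v + 6*u + 9*v^2 + 6; d F_1 = (6*u) du + (6*v) dv
  For the y component: f_2(F) = -3*u^2 - 2*u*v - 6*u - 9*v^2 - 6; d F_2 = (-6*u + v + 3) du + (u) dv
Combining and collecting du, dv coefficients:
  coeff of du: 36*u^3 + 21*u^2*v + 63*u^2 + 106*u*v^2 - 12*u*v + 54*u - 9*v^3 - 27*v^2 - 6*v - 18
  coeff of dv: -3*u^3 + 16*u^2*v - 6*u^2 + 3*u*v^2 + 36*u*v - 6*u + 54*v^3 + 36*v
F^* omega = (36*u^3 + 21*u^2*v + 63*u^2 + 106*u*v^2 - 12*u*v + 54*u - 9*v^3 - 27*v^2 - 6*v - 18) du + (-3*u^3 + 16*u^2*v - 6*u^2 + 3*u*v^2 + 36*u*v - 6*u + 54*v^3 + 36*v) dv.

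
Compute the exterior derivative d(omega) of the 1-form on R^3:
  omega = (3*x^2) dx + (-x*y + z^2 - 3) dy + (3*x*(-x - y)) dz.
d(omega) = (-y) dx ∧ dy + (-6*x - 3*y) dx ∧ dz + (-3*x - 2*z) dy ∧ dz

For a 1-form omega = sum_i f_i dx_i, the exterior derivative is
  d(omega) = sum_{i < j} (∂f_j/∂x_i - ∂f_i/∂x_j) dx_i ∧ dx_j.
  coefficient of dx ∧ dy: ∂f_2/∂x - ∂f_1/∂y = ∂(-x*y + z^2 - 3)/∂x - ∂(3*x^2)/∂y = -y
  coefficient of dx ∧ dz: ∂f_3/∂x - ∂f_1/∂z = ∂(3*x*(-x - y))/∂x - ∂(3*x^2)/∂z = -6*x - 3*y
  coefficient of dy ∧ dz: ∂f_3/∂y - ∂f_2/∂z = ∂(3*x*(-x - y))/∂y - ∂(-x*y + z^2 - 3)/∂z = -3*x - 2*z
Assembling: d(omega) = (-y) dx ∧ dy + (-6*x - 3*y) dx ∧ dz + (-3*x - 2*z) dy ∧ dz.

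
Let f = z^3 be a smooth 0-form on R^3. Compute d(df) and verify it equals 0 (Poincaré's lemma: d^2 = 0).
d(df) = 0

Step 1: df = sum_i (∂f/∂x_i) dx_i = (0) dx + (0) dy + (3*z^2) dz.
Step 2: Apply d again. Using the 1-form formula, the coefficient of dx ∧ dy in d(df) is ∂^2 f/∂x ∂y - ∂^2 f/∂y ∂x = (0) - (0) = 0 (equality of mixed partials for smooth f).
Similarly for dx ∧ dz and dy ∧ dz — all coefficients vanish. So d(df) = 0.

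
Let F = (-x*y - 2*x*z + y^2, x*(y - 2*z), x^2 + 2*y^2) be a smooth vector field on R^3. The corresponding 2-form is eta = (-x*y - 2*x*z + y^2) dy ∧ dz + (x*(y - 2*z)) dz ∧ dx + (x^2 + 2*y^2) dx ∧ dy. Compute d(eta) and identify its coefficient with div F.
d(eta) = (x - y - 2*z) dx ∧ dy ∧ dz; div F = x - y - 2*z

For a 2-form in R^3 of the form above, applying d gives a 3-form with coefficient ∂P/∂x + ∂Q/∂y + ∂R/∂z:
  ∂P/∂x = -y - 2*z
  ∂Q/∂y = x
  ∂R/∂z = 0
Sum = x - y - 2*z, which is exactly div F.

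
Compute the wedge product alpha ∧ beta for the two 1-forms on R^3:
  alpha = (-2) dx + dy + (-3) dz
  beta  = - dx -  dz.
alpha ∧ beta = (-1) dx ∧ dz + (1) dx ∧ dy + (-1) dy ∧ dz

Distribute the wedge, using dx_i ∧ dx_j = -dx_j ∧ dx_i and dx_i ∧ dx_i = 0. For each pair (i, j) with i < j, the coefficient of dx_i ∧ dx_j in alpha ∧ beta is (alpha_i * beta_j - alpha_j * beta_i). Collecting: alpha ∧ beta = (-1) dx ∧ dz + (1) dx ∧ dy + (-1) dy ∧ dz.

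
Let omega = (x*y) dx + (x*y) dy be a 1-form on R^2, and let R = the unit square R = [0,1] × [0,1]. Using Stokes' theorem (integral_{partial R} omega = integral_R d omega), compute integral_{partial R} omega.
integral_(partial R) omega = 0

Stokes: integral_partial_R omega = integral_R d omega with d omega = (∂Q/∂x - ∂P/∂y) dx ∧ dy.
  ∂Q/∂x = y
  ∂P/∂y = x
  integrand = ∂Q/∂x - ∂P/∂y = -x + y.
Integrating over R: integral_0^1 integral_0^1 (-x + y) dx dy = 0.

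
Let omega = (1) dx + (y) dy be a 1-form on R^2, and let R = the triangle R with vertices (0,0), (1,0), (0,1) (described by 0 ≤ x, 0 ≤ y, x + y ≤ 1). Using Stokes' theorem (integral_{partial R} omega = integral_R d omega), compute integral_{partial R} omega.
integral_(partial R) omega = 0

Stokes: integral_partial_R omega = integral_R d omega with d omega = (∂Q/∂x - ∂P/∂y) dx ∧ dy.
  ∂Q/∂x = 0
  ∂P/∂y = 0
  integrand = ∂Q/∂x - ∂P/∂y = 0.
Integrating over R: integral_0^1 integral_0^{1-x} (0) dy dx = 0.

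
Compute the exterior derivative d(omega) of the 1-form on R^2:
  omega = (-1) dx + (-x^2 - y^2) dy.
d(omega) = (-2*x) dx ∧ dy

For a 1-form omega = sum_i f_i dx_i, the exterior derivative is
  d(omega) = sum_{i < j} (∂f_j/∂x_i - ∂f_i/∂x_j) dx_i ∧ dx_j.
  coefficient of dx ∧ dy: ∂f_2/∂x - ∂f_1/∂y = ∂(-x^2 - y^2)/∂x - ∂(-1)/∂y = -2*x
Assembling: d(omega) = (-2*x) dx ∧ dy.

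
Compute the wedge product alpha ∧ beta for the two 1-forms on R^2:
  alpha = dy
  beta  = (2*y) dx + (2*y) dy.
alpha ∧ beta = (-2*y) dx ∧ dy

Distribute the wedge, using dx_i ∧ dx_j = -dx_j ∧ dx_i and dx_i ∧ dx_i = 0. For each pair (i, j) with i < j, the coefficient of dx_i ∧ dx_j in alpha ∧ beta is (alpha_i * beta_j - alpha_j * beta_i). Collecting: alpha ∧ beta = (-2*y) dx ∧ dy.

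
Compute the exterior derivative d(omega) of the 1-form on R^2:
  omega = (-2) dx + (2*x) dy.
d(omega) = (2) dx ∧ dy

For a 1-form omega = sum_i f_i dx_i, the exterior derivative is
  d(omega) = sum_{i < j} (∂f_j/∂x_i - ∂f_i/∂x_j) dx_i ∧ dx_j.
  coefficient of dx ∧ dy: ∂f_2/∂x - ∂f_1/∂y = ∂(2*x)/∂x - ∂(-2)/∂y = 2
Assembling: d(omega) = (2) dx ∧ dy.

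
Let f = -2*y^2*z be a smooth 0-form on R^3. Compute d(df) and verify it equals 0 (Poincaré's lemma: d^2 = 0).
d(df) = 0

Step 1: df = sum_i (∂f/∂x_i) dx_i = (0) dx + (-4*y*z) dy + (-2*y^2) dz.
Step 2: Apply d again. Using the 1-form formula, the coefficient of dx ∧ dy in d(df) is ∂^2 f/∂x ∂y - ∂^2 f/∂y ∂x = (0) - (0) = 0 (equality of mixed partials for smooth f).
Similarly for dx ∧ dz and dy ∧ dz — all coefficients vanish. So d(df) = 0.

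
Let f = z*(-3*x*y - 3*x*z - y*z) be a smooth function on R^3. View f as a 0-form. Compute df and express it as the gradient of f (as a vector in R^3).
df = (3*z*(-y - z)) dx + (z*(-3*x - z)) dy + (-3*x*y - 6*x*z - 2*y*z) dz; grad f = (3*z*(-y - z), z*(-3*x - z), -3*x*y - 6*x*z - 2*y*z)

For a 0-form f, d f = (∂f/∂x) dx + (∂f/∂y) dy + (∂f/∂z) dz. The components of the vector representation are exactly the entries of grad f in Cartesian coordinates:
  ∂f/∂x = 3*z*(-y - z)
  ∂f/∂y = z*(-3*x - z)
  ∂f/∂z = -3*x*y - 6*x*z - 2*y*z.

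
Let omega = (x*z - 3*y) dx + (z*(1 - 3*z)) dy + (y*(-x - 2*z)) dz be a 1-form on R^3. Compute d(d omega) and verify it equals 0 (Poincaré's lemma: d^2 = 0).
d(d omega) = 0

Step 1: d omega = sum_{i<j} (∂f_j/∂x_i - ∂f_i/∂x_j) dx_i ∧ dx_j:
  coeff of dx ∧ dy: 3
  coeff of dx ∧ dz: -x - y
  coeff of dy ∧ dz: -x + 4*z - 1
Step 2: Apply d again to each 2-form coefficient. The only possible 3-form in R^3 is dx ∧ dy ∧ dz, with coefficient
  ∂(coeff of dy∧dz)/∂x - ∂(coeff of dx∧dz)/∂y + ∂(coeff of dx∧dy)/∂z
  = ∂/∂x (-x + 4*z - 1) - ∂/∂y (-x - y) + ∂/∂z (3).
Each of these terms simplifies to sums of mixed partials that cancel in pairs. The result is 0 (by equality of mixed partials for smooth functions — Schwarz / Clairaut).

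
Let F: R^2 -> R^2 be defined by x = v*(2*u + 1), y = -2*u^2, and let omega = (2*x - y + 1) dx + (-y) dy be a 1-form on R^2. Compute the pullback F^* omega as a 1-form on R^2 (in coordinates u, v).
F^* omega = (-8*u^3 + 4*u^2*v + 8*u*v^2 + 4*v^2 + 2*v) du + (4*u^3 + 8*u^2*v + 2*u^2 + 8*u*v + 2*u + 2*v + 1) dv

Using F^*(f dg) = (f ∘ F) d(g ∘ F), substitute each coordinate x_i by F_i(u, v) in f_i, and replace dx_i by d F_i = (∂F_i/∂u) du + (∂F_i/∂v) dv.
  For the x component: f_1(F) = 2*u^2 + 4*u*v + 2*v + 1; d F_1 = (2*v) du + (2*u + 1) dv
  For the y component: f_2(F) = 2*u^2; d F_2 = (-4*u) du + (0) dv
Combining and collecting du, dv coefficients:
  coeff of du: -8*u^3 + 4*u^2*v + 8*u*v^2 + 4*v^2 + 2*v
  coeff of dv: 4*u^3 + 8*u^2*v + 2*u^2 + 8*u*v + 2*u + 2*v + 1
F^* omega = (-8*u^3 + 4*u^2*v + 8*u*v^2 + 4*v^2 + 2*v) du + (4*u^3 + 8*u^2*v + 2*u^2 + 8*u*v + 2*u + 2*v + 1) dv.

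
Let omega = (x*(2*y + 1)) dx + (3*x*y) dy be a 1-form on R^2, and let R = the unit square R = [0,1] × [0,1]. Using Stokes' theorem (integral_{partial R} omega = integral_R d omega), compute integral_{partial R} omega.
integral_(partial R) omega = 1/2

Stokes: integral_partial_R omega = integral_R d omega with d omega = (∂Q/∂x - ∂P/∂y) dx ∧ dy.
  ∂Q/∂x = 3*y
  ∂P/∂y = 2*x
  integrand = ∂Q/∂x - ∂P/∂y = -2*x + 3*y.
Integrating over R: integral_0^1 integral_0^1 (-2*x + 3*y) dx dy = 1/2.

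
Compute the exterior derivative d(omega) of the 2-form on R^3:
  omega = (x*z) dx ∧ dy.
d(omega) = (x) dx ∧ dy ∧ dz

For a 2-form omega = sum_{i<j} g_{ij} dx_i ∧ dx_j, the exterior derivative is
  d(omega) = sum_{i<j} d(g_{ij}) ∧ dx_i ∧ dx_j = sum_{i<j, k} (∂g_{ij}/∂x_k) dx_k ∧ dx_i ∧ dx_j.
Expand each term, using dx_k ∧ dx_i ∧ dx_j = sgn(permutation) dx_{(a)} ∧ dx_{(b)} ∧ dx_{(c)} with (a < b < c) sorted:
  d(x*z) includes (∂/∂z)(x*z) dz = (x) dz, which multiplied by dx ∧ dy gives (x) dx ∧ dy ∧ dz
Collecting like 3-forms: d(omega) = (x) dx ∧ dy ∧ dz.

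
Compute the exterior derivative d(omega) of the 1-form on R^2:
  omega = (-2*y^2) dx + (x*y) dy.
d(omega) = (5*y) dx ∧ dy

For a 1-form omega = sum_i f_i dx_i, the exterior derivative is
  d(omega) = sum_{i < j} (∂f_j/∂x_i - ∂f_i/∂x_j) dx_i ∧ dx_j.
  coefficient of dx ∧ dy: ∂f_2/∂x - ∂f_1/∂y = ∂(x*y)/∂x - ∂(-2*y^2)/∂y = 5*y
Assembling: d(omega) = (5*y) dx ∧ dy.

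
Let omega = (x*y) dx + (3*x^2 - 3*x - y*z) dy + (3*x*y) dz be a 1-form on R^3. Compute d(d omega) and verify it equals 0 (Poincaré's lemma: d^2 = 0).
d(d omega) = 0

Step 1: d omega = sum_{i<j} (∂f_j/∂x_i - ∂f_i/∂x_j) dx_i ∧ dx_j:
  coeff of dx ∧ dy: 5*x - 3
  coeff of dx ∧ dz: 3*y
  coeff of dy ∧ dz: 3*x + y
Step 2: Apply d again to each 2-form coefficient. The only possible 3-form in R^3 is dx ∧ dy ∧ dz, with coefficient
  ∂(coeff of dy∧dz)/∂x - ∂(coeff of dx∧dz)/∂y + ∂(coeff of dx∧dy)/∂z
  = ∂/∂x (3*x + y) - ∂/∂y (3*y) + ∂/∂z (5*x - 3).
Each of these terms simplifies to sums of mixed partials that cancel in pairs. The result is 0 (by equality of mixed partials for smooth functions — Schwarz / Clairaut).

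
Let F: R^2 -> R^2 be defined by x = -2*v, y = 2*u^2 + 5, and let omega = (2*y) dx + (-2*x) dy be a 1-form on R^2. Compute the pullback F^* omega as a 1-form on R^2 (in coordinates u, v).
F^* omega = (16*u*v) du + (-8*u^2 - 20) dv

Using F^*(f dg) = (f ∘ F) d(g ∘ F), substitute each coordinate x_i by F_i(u, v) in f_i, and replace dx_i by d F_i = (∂F_i/∂u) du + (∂F_i/∂v) dv.
  For the x component: f_1(F) = 4*u^2 + 10; d F_1 = (0) du + (-2) dv
  For the y component: f_2(F) = 4*v; d F_2 = (4*u) du + (0) dv
Combining and collecting du, dv coefficients:
  coeff of du: 16*u*v
  coeff of dv: -8*u^2 - 20
F^* omega = (16*u*v) du + (-8*u^2 - 20) dv.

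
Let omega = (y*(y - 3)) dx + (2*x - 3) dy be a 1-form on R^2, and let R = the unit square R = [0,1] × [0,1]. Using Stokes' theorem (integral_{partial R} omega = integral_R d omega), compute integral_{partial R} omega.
integral_(partial R) omega = 4

Stokes: integral_partial_R omega = integral_R d omega with d omega = (∂Q/∂x - ∂P/∂y) dx ∧ dy.
  ∂Q/∂x = 2
  ∂P/∂y = 2*y - 3
  integrand = ∂Q/∂x - ∂P/∂y = 5 - 2*y.
Integrating over R: integral_0^1 integral_0^1 (5 - 2*y) dx dy = 4.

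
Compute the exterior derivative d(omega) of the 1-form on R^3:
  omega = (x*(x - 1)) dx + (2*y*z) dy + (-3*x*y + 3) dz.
d(omega) = (-3*y) dx ∧ dz + (-3*x - 2*y) dy ∧ dz

For a 1-form omega = sum_i f_i dx_i, the exterior derivative is
  d(omega) = sum_{i < j} (∂f_j/∂x_i - ∂f_i/∂x_j) dx_i ∧ dx_j.
  coefficient of dx ∧ dz: ∂f_3/∂x - ∂f_1/∂z = ∂(-3*x*y + 3)/∂x - ∂(x*(x - 1))/∂z = -3*y
  coefficient of dy ∧ dz: ∂f_3/∂y - ∂f_2/∂z = ∂(-3*x*y + 3)/∂y - ∂(2*y*z)/∂z = -3*x - 2*y
Assembling: d(omega) = (-3*y) dx ∧ dz + (-3*x - 2*y) dy ∧ dz.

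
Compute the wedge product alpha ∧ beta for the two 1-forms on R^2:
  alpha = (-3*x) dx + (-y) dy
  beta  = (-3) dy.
alpha ∧ beta = (9*x) dx ∧ dy

Distribute the wedge, using dx_i ∧ dx_j = -dx_j ∧ dx_i and dx_i ∧ dx_i = 0. For each pair (i, j) with i < j, the coefficient of dx_i ∧ dx_j in alpha ∧ beta is (alpha_i * beta_j - alpha_j * beta_i). Collecting: alpha ∧ beta = (9*x) dx ∧ dy.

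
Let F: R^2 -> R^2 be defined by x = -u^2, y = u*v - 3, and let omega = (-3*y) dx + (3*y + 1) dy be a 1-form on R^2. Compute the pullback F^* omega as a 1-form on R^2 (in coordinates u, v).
F^* omega = (6*u^2*v + 3*u*v^2 - 18*u - 8*v) du + (u*(3*u*v - 8)) dv

Using F^*(f dg) = (f ∘ F) d(g ∘ F), substitute each coordinate x_i by F_i(u, v) in f_i, and replace dx_i by d F_i = (∂F_i/∂u) du + (∂F_i/∂v) dv.
  For the x component: f_1(F) = -3*u*v + 9; d F_1 = (-2*u) du + (0) dv
  For the y component: f_2(F) = 3*u*v - 8; d F_2 = (v) du + (u) dv
Combining and collecting du, dv coefficients:
  coeff of du: 6*u^2*v + 3*u*v^2 - 18*u - 8*v
  coeff of dv: u*(3*u*v - 8)
F^* omega = (6*u^2*v + 3*u*v^2 - 18*u - 8*v) du + (u*(3*u*v - 8)) dv.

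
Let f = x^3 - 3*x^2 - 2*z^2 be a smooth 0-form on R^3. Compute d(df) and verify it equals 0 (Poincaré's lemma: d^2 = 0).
d(df) = 0

Step 1: df = sum_i (∂f/∂x_i) dx_i = (3*x*(x - 2)) dx + (0) dy + (-4*z) dz.
Step 2: Apply d again. Using the 1-form formula, the coefficient of dx ∧ dy in d(df) is ∂^2 f/∂x ∂y - ∂^2 f/∂y ∂x = (0) - (0) = 0 (equality of mixed partials for smooth f).
Similarly for dx ∧ dz and dy ∧ dz — all coefficients vanish. So d(df) = 0.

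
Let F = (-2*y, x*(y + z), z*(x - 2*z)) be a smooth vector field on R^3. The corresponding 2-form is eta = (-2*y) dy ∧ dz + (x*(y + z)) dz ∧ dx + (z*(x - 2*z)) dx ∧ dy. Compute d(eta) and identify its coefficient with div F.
d(eta) = (2*x - 4*z) dx ∧ dy ∧ dz; div F = 2*x - 4*z

For a 2-form in R^3 of the form above, applying d gives a 3-form with coefficient ∂P/∂x + ∂Q/∂y + ∂R/∂z:
  ∂P/∂x = 0
  ∂Q/∂y = x
  ∂R/∂z = x - 4*z
Sum = 2*x - 4*z, which is exactly div F.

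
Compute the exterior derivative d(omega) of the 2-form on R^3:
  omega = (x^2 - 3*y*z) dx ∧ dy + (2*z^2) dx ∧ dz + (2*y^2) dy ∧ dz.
d(omega) = (-3*y) dx ∧ dy ∧ dz

For a 2-form omega = sum_{i<j} g_{ij} dx_i ∧ dx_j, the exterior derivative is
  d(omega) = sum_{i<j} d(g_{ij}) ∧ dx_i ∧ dx_j = sum_{i<j, k} (∂g_{ij}/∂x_k) dx_k ∧ dx_i ∧ dx_j.
Expand each term, using dx_k ∧ dx_i ∧ dx_j = sgn(permutation) dx_{(a)} ∧ dx_{(b)} ∧ dx_{(c)} with (a < b < c) sorted:
  d(x^2 - 3*y*z) includes (∂/∂z)(x^2 - 3*y*z) dz = (-3*y) dz, which multiplied by dx ∧ dy gives (-3*y) dx ∧ dy ∧ dz
Collecting like 3-forms: d(omega) = (-3*y) dx ∧ dy ∧ dz.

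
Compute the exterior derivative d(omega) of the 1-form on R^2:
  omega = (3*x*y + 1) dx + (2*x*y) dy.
d(omega) = (-3*x + 2*y) dx ∧ dy

For a 1-form omega = sum_i f_i dx_i, the exterior derivative is
  d(omega) = sum_{i < j} (∂f_j/∂x_i - ∂f_i/∂x_j) dx_i ∧ dx_j.
  coefficient of dx ∧ dy: ∂f_2/∂x - ∂f_1/∂y = ∂(2*x*y)/∂x - ∂(3*x*y + 1)/∂y = -3*x + 2*y
Assembling: d(omega) = (-3*x + 2*y) dx ∧ dy.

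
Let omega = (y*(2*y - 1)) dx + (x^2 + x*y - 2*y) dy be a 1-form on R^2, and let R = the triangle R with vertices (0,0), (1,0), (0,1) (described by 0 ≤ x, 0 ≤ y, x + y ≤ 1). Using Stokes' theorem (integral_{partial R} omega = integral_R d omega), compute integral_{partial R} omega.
integral_(partial R) omega = 1/3

Stokes: integral_partial_R omega = integral_R d omega with d omega = (∂Q/∂x - ∂P/∂y) dx ∧ dy.
  ∂Q/∂x = 2*x + y
  ∂P/∂y = 4*y - 1
  integrand = ∂Q/∂x - ∂P/∂y = 2*x - 3*y + 1.
Integrating over R: integral_0^1 integral_0^{1-x} (2*x - 3*y + 1) dy dx = 1/3.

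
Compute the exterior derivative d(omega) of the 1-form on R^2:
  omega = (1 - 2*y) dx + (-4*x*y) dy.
d(omega) = (2 - 4*y) dx ∧ dy

For a 1-form omega = sum_i f_i dx_i, the exterior derivative is
  d(omega) = sum_{i < j} (∂f_j/∂x_i - ∂f_i/∂x_j) dx_i ∧ dx_j.
  coefficient of dx ∧ dy: ∂f_2/∂x - ∂f_1/∂y = ∂(-4*x*y)/∂x - ∂(1 - 2*y)/∂y = 2 - 4*y
Assembling: d(omega) = (2 - 4*y) dx ∧ dy.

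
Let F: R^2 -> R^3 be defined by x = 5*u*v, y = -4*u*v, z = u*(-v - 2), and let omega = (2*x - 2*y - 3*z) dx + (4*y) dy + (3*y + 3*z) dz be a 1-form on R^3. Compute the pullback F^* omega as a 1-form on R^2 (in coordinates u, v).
F^* omega = (2*u*(92*v^2 + 33*v + 6)) du + (u^2*(184*v + 36)) dv

Using F^*(f dg) = (f ∘ F) d(g ∘ F), substitute each coordinate x_i by F_i(u, v) in f_i, and replace dx_i by d F_i = (∂F_i/∂u) du + (∂F_i/∂v) dv.
  For the x component: f_1(F) = 3*u*(7*v + 2); d F_1 = (5*v) du + (5*u) dv
  For the y component: f_2(F) = -16*u*v; d F_2 = (-4*v) du + (-4*u) dv
  For the z component: f_3(F) = 3*u*(-5*v - 2); d F_3 = (-v - 2) du + (-u) dv
Combining and collecting du, dv coefficients:
  coeff of du: 2*u*(92*v^2 + 33*v + 6)
  coeff of dv: u^2*(184*v + 36)
F^* omega = (2*u*(92*v^2 + 33*v + 6)) du + (u^2*(184*v + 36)) dv.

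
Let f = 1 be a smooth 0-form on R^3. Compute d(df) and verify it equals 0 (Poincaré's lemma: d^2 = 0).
d(df) = 0

Step 1: df = sum_i (∂f/∂x_i) dx_i = (0) dx + (0) dy + (0) dz.
Step 2: Apply d again. Using the 1-form formula, the coefficient of dx ∧ dy in d(df) is ∂^2 f/∂x ∂y - ∂^2 f/∂y ∂x = (0) - (0) = 0 (equality of mixed partials for smooth f).
Similarly for dx ∧ dz and dy ∧ dz — all coefficients vanish. So d(df) = 0.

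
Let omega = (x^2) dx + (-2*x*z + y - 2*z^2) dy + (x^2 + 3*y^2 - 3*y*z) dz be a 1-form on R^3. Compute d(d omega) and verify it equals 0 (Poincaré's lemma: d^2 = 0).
d(d omega) = 0

Step 1: d omega = sum_{i<j} (∂f_j/∂x_i - ∂f_i/∂x_j) dx_i ∧ dx_j:
  coeff of dx ∧ dy: -2*z
  coeff of dx ∧ dz: 2*x
  coeff of dy ∧ dz: 2*x + 6*y + z
Step 2: Apply d again to each 2-form coefficient. The only possible 3-form in R^3 is dx ∧ dy ∧ dz, with coefficient
  ∂(coeff of dy∧dz)/∂x - ∂(coeff of dx∧dz)/∂y + ∂(coeff of dx∧dy)/∂z
  = ∂/∂x (2*x + 6*y + z) - ∂/∂y (2*x) + ∂/∂z (-2*z).
Each of these terms simplifies to sums of mixed partials that cancel in pairs. The result is 0 (by equality of mixed partials for smooth functions — Schwarz / Clairaut).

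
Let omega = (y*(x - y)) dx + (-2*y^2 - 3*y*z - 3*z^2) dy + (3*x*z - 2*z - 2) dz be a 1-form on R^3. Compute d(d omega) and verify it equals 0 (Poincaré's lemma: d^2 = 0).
d(d omega) = 0

Step 1: d omega = sum_{i<j} (∂f_j/∂x_i - ∂f_i/∂x_j) dx_i ∧ dx_j:
  coeff of dx ∧ dy: -x + 2*y
  coeff of dx ∧ dz: 3*z
  coeff of dy ∧ dz: 3*y + 6*z
Step 2: Apply d again to each 2-form coefficient. The only possible 3-form in R^3 is dx ∧ dy ∧ dz, with coefficient
  ∂(coeff of dy∧dz)/∂x - ∂(coeff of dx∧dz)/∂y + ∂(coeff of dx∧dy)/∂z
  = ∂/∂x (3*y + 6*z) - ∂/∂y (3*z) + ∂/∂z (-x + 2*y).
Each of these terms simplifies to sums of mixed partials that cancel in pairs. The result is 0 (by equality of mixed partials for smooth functions — Schwarz / Clairaut).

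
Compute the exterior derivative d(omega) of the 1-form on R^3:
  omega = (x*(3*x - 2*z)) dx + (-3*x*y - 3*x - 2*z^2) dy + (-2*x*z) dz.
d(omega) = (-3*y - 3) dx ∧ dy + (2*x - 2*z) dx ∧ dz + (4*z) dy ∧ dz

For a 1-form omega = sum_i f_i dx_i, the exterior derivative is
  d(omega) = sum_{i < j} (∂f_j/∂x_i - ∂f_i/∂x_j) dx_i ∧ dx_j.
  coefficient of dx ∧ dy: ∂f_2/∂x - ∂f_1/∂y = ∂(-3*x*y - 3*x - 2*z^2)/∂x - ∂(x*(3*x - 2*z))/∂y = -3*y - 3
  coefficient of dx ∧ dz: ∂f_3/∂x - ∂f_1/∂z = ∂(-2*x*z)/∂x - ∂(x*(3*x - 2*z))/∂z = 2*x - 2*z
  coefficient of dy ∧ dz: ∂f_3/∂y - ∂f_2/∂z = ∂(-2*x*z)/∂y - ∂(-3*x*y - 3*x - 2*z^2)/∂z = 4*z
Assembling: d(omega) = (-3*y - 3) dx ∧ dy + (2*x - 2*z) dx ∧ dz + (4*z) dy ∧ dz.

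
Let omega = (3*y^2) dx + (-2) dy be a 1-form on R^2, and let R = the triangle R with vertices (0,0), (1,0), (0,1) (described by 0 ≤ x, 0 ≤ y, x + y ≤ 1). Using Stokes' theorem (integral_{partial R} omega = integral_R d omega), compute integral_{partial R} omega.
integral_(partial R) omega = -1

Stokes: integral_partial_R omega = integral_R d omega with d omega = (∂Q/∂x - ∂P/∂y) dx ∧ dy.
  ∂Q/∂x = 0
  ∂P/∂y = 6*y
  integrand = ∂Q/∂x - ∂P/∂y = -6*y.
Integrating over R: integral_0^1 integral_0^{1-x} (-6*y) dy dx = -1.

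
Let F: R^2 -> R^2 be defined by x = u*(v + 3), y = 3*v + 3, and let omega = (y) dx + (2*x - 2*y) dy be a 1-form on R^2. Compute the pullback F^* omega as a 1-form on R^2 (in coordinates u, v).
F^* omega = (3*v^2 + 12*v + 9) du + (9*u*v + 21*u - 18*v - 18) dv

Using F^*(f dg) = (f ∘ F) d(g ∘ F), substitute each coordinate x_i by F_i(u, v) in f_i, and replace dx_i by d F_i = (∂F_i/∂u) du + (∂F_i/∂v) dv.
  For the x component: f_1(F) = 3*v + 3; d F_1 = (v + 3) du + (u) dv
  For the y component: f_2(F) = 2*u*v + 6*u - 6*v - 6; d F_2 = (0) du + (3) dv
Combining and collecting du, dv coefficients:
  coeff of du: 3*v^2 + 12*v + 9
  coeff of dv: 9*u*v + 21*u - 18*v - 18
F^* omega = (3*v^2 + 12*v + 9) du + (9*u*v + 21*u - 18*v - 18) dv.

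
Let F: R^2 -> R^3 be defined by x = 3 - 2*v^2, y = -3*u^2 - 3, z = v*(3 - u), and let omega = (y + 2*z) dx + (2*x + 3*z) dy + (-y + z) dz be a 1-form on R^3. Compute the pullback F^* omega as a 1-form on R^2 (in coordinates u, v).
F^* omega = (15*u^2*v + 25*u*v^2 - 54*u*v - 36*u - 3*v^2 - 3*v) du + (-3*u^3 + 13*u^2*v + 9*u^2 + 8*u*v^2 - 6*u*v - 3*u - 24*v^2 + 21*v + 9) dv

Using F^*(f dg) = (f ∘ F) d(g ∘ F), substitute each coordinate x_i by F_i(u, v) in f_i, and replace dx_i by d F_i = (∂F_i/∂u) du + (∂F_i/∂v) dv.
  For the x component: f_1(F) = -3*u^2 - 2*u*v + 6*v - 3; d F_1 = (0) du + (-4*v) dv
  For the y component: f_2(F) = -3*u*v - 4*v^2 + 9*v + 6; d F_2 = (-6*u) du + (0) dv
  For the z component: f_3(F) = 3*u^2 - u*v + 3*v + 3; d F_3 = (-v) du + (3 - u) dv
Combining and collecting du, dv coefficients:
  coeff of du: 15*u^2*v + 25*u*v^2 - 54*u*v - 36*u - 3*v^2 - 3*v
  coeff of dv: -3*u^3 + 13*u^2*v + 9*u^2 + 8*u*v^2 - 6*u*v - 3*u - 24*v^2 + 21*v + 9
F^* omega = (15*u^2*v + 25*u*v^2 - 54*u*v - 36*u - 3*v^2 - 3*v) du + (-3*u^3 + 13*u^2*v + 9*u^2 + 8*u*v^2 - 6*u*v - 3*u - 24*v^2 + 21*v + 9) dv.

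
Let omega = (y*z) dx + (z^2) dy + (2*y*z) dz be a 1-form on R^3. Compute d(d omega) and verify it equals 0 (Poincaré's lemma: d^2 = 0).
d(d omega) = 0

Step 1: d omega = sum_{i<j} (∂f_j/∂x_i - ∂f_i/∂x_j) dx_i ∧ dx_j:
  coeff of dx ∧ dy: -z
  coeff of dx ∧ dz: -y
  coeff of dy ∧ dz: 0
Step 2: Apply d again to each 2-form coefficient. The only possible 3-form in R^3 is dx ∧ dy ∧ dz, with coefficient
  ∂(coeff of dy∧dz)/∂x - ∂(coeff of dx∧dz)/∂y + ∂(coeff of dx∧dy)/∂z
  = ∂/∂x (0) - ∂/∂y (-y) + ∂/∂z (-z).
Each of these terms simplifies to sums of mixed partials that cancel in pairs. The result is 0 (by equality of mixed partials for smooth functions — Schwarz / Clairaut).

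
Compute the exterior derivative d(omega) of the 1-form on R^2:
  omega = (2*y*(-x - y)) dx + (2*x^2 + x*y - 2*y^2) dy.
d(omega) = (6*x + 5*y) dx ∧ dy

For a 1-form omega = sum_i f_i dx_i, the exterior derivative is
  d(omega) = sum_{i < j} (∂f_j/∂x_i - ∂f_i/∂x_j) dx_i ∧ dx_j.
  coefficient of dx ∧ dy: ∂f_2/∂x - ∂f_1/∂y = ∂(2*x^2 + x*y - 2*y^2)/∂x - ∂(2*y*(-x - y))/∂y = 6*x + 5*y
Assembling: d(omega) = (6*x + 5*y) dx ∧ dy.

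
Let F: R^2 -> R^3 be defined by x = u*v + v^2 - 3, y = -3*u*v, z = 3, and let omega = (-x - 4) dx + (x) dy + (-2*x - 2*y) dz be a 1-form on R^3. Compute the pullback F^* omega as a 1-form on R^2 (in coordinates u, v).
F^* omega = (4*v*(-u*v - v^2 + 2)) du + (-4*u^2*v - 6*u*v^2 + 8*u - 2*v^3 - 2*v) dv

Using F^*(f dg) = (f ∘ F) d(g ∘ F), substitute each coordinate x_i by F_i(u, v) in f_i, and replace dx_i by d F_i = (∂F_i/∂u) du + (∂F_i/∂v) dv.
  For the x component: f_1(F) = -u*v - v^2 - 1; d F_1 = (v) du + (u + 2*v) dv
  For the y component: f_2(F) = u*v + v^2 - 3; d F_2 = (-3*v) du + (-3*u) dv
  For the z component: f_3(F) = 4*u*v - 2*v^2 + 6; d F_3 = (0) du + (0) dv
Combining and collecting du, dv coefficients:
  coeff of du: 4*v*(-u*v - v^2 + 2)
  coeff of dv: -4*u^2*v - 6*u*v^2 + 8*u - 2*v^3 - 2*v
F^* omega = (4*v*(-u*v - v^2 + 2)) du + (-4*u^2*v - 6*u*v^2 + 8*u - 2*v^3 - 2*v) dv.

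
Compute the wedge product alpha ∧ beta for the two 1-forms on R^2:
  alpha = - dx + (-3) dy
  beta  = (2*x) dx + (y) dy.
alpha ∧ beta = (6*x - y) dx ∧ dy

Distribute the wedge, using dx_i ∧ dx_j = -dx_j ∧ dx_i and dx_i ∧ dx_i = 0. For each pair (i, j) with i < j, the coefficient of dx_i ∧ dx_j in alpha ∧ beta is (alpha_i * beta_j - alpha_j * beta_i). Collecting: alpha ∧ beta = (6*x - y) dx ∧ dy.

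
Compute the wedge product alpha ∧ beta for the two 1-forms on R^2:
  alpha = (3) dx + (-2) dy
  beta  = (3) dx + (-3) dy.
alpha ∧ beta = (-3) dx ∧ dy

Distribute the wedge, using dx_i ∧ dx_j = -dx_j ∧ dx_i and dx_i ∧ dx_i = 0. For each pair (i, j) with i < j, the coefficient of dx_i ∧ dx_j in alpha ∧ beta is (alpha_i * beta_j - alpha_j * beta_i). Collecting: alpha ∧ beta = (-3) dx ∧ dy.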